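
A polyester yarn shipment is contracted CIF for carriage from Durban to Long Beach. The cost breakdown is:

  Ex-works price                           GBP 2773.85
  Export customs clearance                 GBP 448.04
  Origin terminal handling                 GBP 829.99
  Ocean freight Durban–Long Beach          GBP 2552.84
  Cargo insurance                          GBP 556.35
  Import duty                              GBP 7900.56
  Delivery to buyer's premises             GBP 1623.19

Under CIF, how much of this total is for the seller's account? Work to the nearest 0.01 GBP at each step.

CIF: the seller pays costs through ocean freight and marine insurance to the destination port.
Seller's account: goods 2773.85 + export clearance 448.04 + origin terminal 829.99 + freight 2552.84 + insurance 556.35 = 7161.07
Buyer's account: duty 7900.56 + delivery 1623.19 = 9523.75

Seller's account: GBP 7161.07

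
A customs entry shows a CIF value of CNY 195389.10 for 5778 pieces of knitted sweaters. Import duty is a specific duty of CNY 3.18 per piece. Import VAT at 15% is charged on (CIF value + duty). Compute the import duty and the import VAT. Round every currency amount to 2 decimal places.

Import duty: CNY 18374.04; import VAT: CNY 32064.47

Import duty = 5778 × 3.18 = 18374.04
VAT base = CIF + duty = 195389.10 + 18374.04 = 213763.14
Import VAT = 213763.14 × 15% = 32064.47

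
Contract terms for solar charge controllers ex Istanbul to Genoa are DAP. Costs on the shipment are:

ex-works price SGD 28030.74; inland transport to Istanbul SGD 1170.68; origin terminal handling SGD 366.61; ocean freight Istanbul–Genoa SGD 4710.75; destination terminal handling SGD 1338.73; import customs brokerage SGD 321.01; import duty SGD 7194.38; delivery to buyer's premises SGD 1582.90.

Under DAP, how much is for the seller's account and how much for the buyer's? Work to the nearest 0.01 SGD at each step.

Seller: SGD 37200.41; buyer: SGD 7515.39

DAP: the seller bears all costs to the named destination except import duty and clearance.
Seller's account: goods 28030.74 + inland to port 1170.68 + origin terminal 366.61 + freight 4710.75 + destination terminal 1338.73 + delivery 1582.90 = 37200.41
Buyer's account: brokerage 321.01 + duty 7194.38 = 7515.39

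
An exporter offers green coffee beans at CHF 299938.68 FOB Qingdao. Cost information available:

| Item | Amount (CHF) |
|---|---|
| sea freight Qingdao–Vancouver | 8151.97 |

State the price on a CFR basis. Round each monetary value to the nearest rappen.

From FOB to CFR, the seller additionally bears: freight.
CFR price = 299938.68 + 8151.97 = 308090.65

CFR price: CHF 308090.65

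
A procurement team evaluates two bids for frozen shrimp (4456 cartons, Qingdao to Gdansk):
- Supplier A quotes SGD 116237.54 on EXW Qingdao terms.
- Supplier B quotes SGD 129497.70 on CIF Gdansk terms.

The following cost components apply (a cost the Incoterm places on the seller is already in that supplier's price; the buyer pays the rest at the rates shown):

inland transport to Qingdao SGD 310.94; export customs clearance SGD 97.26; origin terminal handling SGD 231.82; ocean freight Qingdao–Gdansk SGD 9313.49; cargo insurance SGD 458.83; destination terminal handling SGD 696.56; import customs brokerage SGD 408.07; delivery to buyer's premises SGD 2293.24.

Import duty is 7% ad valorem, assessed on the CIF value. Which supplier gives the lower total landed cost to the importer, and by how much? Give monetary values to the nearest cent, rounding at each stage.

Supplier A (EXW):
CIF value = EXW price + inland to port + export clearance + origin terminal + freight + insurance = 116237.54 + 310.94 + 97.26 + 231.82 + 9313.49 + 458.83 = 126649.88
Import duty = 126649.88 × 7% = 8865.49
Buyer bears (A): 310.94 + 97.26 + 231.82 + 9313.49 + 458.83 + 696.56 + 408.07 + 2293.24 = 13810.21
Landed cost (A) = invoice 116237.54 + 13810.21 + duty 8865.49 = 138913.24
Supplier B (CIF):
The CIF price already equals the CIF value: 129497.70
Import duty = 129497.70 × 7% = 9064.84
Buyer bears (B): 696.56 + 408.07 + 2293.24 = 3397.87
Landed cost (B) = invoice 129497.70 + 3397.87 + duty 9064.84 = 141960.41
Difference = |138913.24 − 141960.41| = 3047.17

Supplier A is cheaper by SGD 3047.17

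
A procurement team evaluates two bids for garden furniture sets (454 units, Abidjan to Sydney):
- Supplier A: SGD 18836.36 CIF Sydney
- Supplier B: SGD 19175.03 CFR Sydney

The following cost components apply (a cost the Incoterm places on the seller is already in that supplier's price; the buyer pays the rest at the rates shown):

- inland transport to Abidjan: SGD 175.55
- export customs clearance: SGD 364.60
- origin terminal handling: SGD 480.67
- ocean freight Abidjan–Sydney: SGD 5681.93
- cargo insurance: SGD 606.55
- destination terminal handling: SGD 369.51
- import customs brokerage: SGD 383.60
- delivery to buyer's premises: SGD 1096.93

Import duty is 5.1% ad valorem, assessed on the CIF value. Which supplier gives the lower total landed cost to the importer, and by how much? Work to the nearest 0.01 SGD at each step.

Supplier A (CIF):
The CIF price already equals the CIF value: 18836.36
Import duty = 18836.36 × 5.1% = 960.65
Buyer bears (A): 369.51 + 383.60 + 1096.93 = 1850.04
Landed cost (A) = invoice 18836.36 + 1850.04 + duty 960.65 = 21647.05
Supplier B (CFR):
CIF value = CFR price + insurance = 19175.03 + 606.55 = 19781.58
Import duty = 19781.58 × 5.1% = 1008.86
Buyer bears (B): 606.55 + 369.51 + 383.60 + 1096.93 = 2456.59
Landed cost (B) = invoice 19175.03 + 2456.59 + duty 1008.86 = 22640.48
Difference = |21647.05 − 22640.48| = 993.43

Supplier A is cheaper by SGD 993.43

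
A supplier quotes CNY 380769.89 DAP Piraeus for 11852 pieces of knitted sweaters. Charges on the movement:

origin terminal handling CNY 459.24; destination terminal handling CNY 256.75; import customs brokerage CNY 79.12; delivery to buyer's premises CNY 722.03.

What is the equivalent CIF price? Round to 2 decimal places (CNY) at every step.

Not relevant to the conversion: origin terminal — on the seller under both DAP and CIF; already in the DAP price and stays in the CIF price. brokerage — on the buyer under both terms; not part of either seller's price.
From DAP to CIF, the seller no longer bears: destination terminal, delivery.
CIF price = 380769.89 − 256.75 − 722.03 = 379791.11

CIF price: CNY 379791.11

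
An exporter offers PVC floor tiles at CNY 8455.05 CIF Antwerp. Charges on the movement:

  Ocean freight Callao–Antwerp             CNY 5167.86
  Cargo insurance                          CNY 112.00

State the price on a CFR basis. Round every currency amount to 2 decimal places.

CFR price: CNY 8343.05

Not relevant to the conversion: freight — on the seller under both CIF and CFR; already in the CIF price and stays in the CFR price.
From CIF to CFR, the seller no longer bears: insurance.
CFR price = 8455.05 − 112.00 = 8343.05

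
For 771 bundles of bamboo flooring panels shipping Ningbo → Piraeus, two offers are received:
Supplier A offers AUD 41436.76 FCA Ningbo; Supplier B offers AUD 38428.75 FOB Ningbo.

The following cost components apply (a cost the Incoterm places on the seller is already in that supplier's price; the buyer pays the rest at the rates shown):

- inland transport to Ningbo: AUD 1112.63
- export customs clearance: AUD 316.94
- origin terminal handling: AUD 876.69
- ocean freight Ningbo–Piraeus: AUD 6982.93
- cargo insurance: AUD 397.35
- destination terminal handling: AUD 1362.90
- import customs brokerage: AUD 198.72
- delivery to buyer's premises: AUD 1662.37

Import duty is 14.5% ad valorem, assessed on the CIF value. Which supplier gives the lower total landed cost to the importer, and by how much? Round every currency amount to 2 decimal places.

Supplier B is cheaper by AUD 4447.98

Supplier A (FCA):
CIF value = FCA price + origin terminal + freight + insurance = 41436.76 + 876.69 + 6982.93 + 397.35 = 49693.73
Import duty = 49693.73 × 14.5% = 7205.59
Buyer bears (A): 876.69 + 6982.93 + 397.35 + 1362.90 + 198.72 + 1662.37 = 11480.96
Landed cost (A) = invoice 41436.76 + 11480.96 + duty 7205.59 = 60123.31
Supplier B (FOB):
CIF value = FOB price + freight + insurance = 38428.75 + 6982.93 + 397.35 = 45809.03
Import duty = 45809.03 × 14.5% = 6642.31
Buyer bears (B): 6982.93 + 397.35 + 1362.90 + 198.72 + 1662.37 = 10604.27
Landed cost (B) = invoice 38428.75 + 10604.27 + duty 6642.31 = 55675.33
Difference = |60123.31 − 55675.33| = 4447.98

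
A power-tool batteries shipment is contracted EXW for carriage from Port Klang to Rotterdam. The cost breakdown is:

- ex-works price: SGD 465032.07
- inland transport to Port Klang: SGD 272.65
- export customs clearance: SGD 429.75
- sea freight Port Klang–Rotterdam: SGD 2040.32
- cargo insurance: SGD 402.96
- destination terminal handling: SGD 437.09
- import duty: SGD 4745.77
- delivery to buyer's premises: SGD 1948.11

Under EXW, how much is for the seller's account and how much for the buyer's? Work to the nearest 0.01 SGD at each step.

Seller: SGD 465032.07; buyer: SGD 10276.65

EXW: the seller makes goods available at their premises; the buyer bears all onward costs.
Seller's account: goods 465032.07 = 465032.07
Buyer's account: inland to port 272.65 + export clearance 429.75 + freight 2040.32 + insurance 402.96 + destination terminal 437.09 + duty 4745.77 + delivery 1948.11 = 10276.65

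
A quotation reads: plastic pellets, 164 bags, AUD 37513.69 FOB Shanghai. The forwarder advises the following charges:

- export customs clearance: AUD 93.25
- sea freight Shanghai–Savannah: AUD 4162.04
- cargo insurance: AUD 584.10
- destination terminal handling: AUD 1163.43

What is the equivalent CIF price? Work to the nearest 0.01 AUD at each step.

CIF price: AUD 42259.83

Not relevant to the conversion: export clearance — on the seller under both FOB and CIF; already in the FOB price and stays in the CIF price. destination terminal — on the buyer under both terms; not part of either seller's price.
From FOB to CIF, the seller additionally bears: freight, insurance.
CIF price = 37513.69 + 4162.04 + 584.10 = 42259.83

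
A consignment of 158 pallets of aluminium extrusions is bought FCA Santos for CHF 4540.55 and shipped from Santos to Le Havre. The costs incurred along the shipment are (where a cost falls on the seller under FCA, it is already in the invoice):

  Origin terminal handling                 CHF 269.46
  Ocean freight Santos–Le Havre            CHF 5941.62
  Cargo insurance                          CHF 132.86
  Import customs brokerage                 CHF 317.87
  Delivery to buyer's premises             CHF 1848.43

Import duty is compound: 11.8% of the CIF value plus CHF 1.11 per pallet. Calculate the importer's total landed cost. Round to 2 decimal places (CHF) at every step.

Total landed cost: CHF 14510.54

FCA: the seller delivers export-cleared goods to the carrier; the buyer bears costs from that point.
CIF value = FCA price + origin terminal + freight + insurance = 4540.55 + 269.46 + 5941.62 + 132.86 = 10884.49
Ad valorem component: 10884.49 × 11.8% = 1284.37
Specific component: 158 × 1.11 = 175.38
Import duty = 1284.37 + 175.38 = 1459.75
Buyer bears: origin terminal 269.46 + freight 5941.62 + insurance 132.86 + brokerage 317.87 + delivery 1848.43 + duty 1459.75 = 9969.99
Landed cost = invoice 4540.55 + 9969.99 = 14510.54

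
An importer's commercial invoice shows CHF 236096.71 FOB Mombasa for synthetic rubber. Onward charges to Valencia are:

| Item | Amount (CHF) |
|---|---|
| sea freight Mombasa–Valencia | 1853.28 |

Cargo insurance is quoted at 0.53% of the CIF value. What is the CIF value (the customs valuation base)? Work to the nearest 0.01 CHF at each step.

CIF value: CHF 239217.84

Let C be the CIF value. C = FOB price + freight + 0.53% × C
C − 0.53% × C = 236096.71 + 1853.28
0.9947 × C = 237949.99
C = 237949.99 / 0.9947 = 239217.84
Insurance premium = 0.53% × 239217.84 = 1267.85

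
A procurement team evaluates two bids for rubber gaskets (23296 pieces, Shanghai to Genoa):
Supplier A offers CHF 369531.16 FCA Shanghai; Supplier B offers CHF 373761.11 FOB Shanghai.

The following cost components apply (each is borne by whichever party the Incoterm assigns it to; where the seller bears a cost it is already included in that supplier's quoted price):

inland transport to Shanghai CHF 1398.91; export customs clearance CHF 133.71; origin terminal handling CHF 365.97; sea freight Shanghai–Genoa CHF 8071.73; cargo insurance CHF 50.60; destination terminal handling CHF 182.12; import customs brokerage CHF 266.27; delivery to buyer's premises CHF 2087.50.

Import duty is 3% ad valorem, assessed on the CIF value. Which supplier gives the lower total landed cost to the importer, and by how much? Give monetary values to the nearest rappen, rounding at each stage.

Supplier A (FCA):
CIF value = FCA price + origin terminal + freight + insurance = 369531.16 + 365.97 + 8071.73 + 50.60 = 378019.46
Import duty = 378019.46 × 3% = 11340.58
Buyer bears (A): 365.97 + 8071.73 + 50.60 + 182.12 + 266.27 + 2087.50 = 11024.19
Landed cost (A) = invoice 369531.16 + 11024.19 + duty 11340.58 = 391895.93
Supplier B (FOB):
CIF value = FOB price + freight + insurance = 373761.11 + 8071.73 + 50.60 = 381883.44
Import duty = 381883.44 × 3% = 11456.50
Buyer bears (B): 8071.73 + 50.60 + 182.12 + 266.27 + 2087.50 = 10658.22
Landed cost (B) = invoice 373761.11 + 10658.22 + duty 11456.50 = 395875.83
Difference = |391895.93 − 395875.83| = 3979.90

Supplier A is cheaper by CHF 3979.90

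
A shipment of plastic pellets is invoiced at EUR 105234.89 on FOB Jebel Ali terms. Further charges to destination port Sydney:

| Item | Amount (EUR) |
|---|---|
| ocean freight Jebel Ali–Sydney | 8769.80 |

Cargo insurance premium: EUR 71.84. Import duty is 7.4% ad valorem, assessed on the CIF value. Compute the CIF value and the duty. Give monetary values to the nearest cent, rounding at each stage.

CIF value: EUR 114076.53; import duty: EUR 8441.66

CIF = FOB price + freight + insurance
CIF = 105234.89 + 8769.80 + 71.84 = 114076.53
Import duty = 114076.53 × 7.4% = 8441.66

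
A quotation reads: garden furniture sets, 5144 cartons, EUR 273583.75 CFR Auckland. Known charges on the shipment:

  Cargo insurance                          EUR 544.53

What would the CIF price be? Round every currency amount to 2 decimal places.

CIF price: EUR 274128.28

From CFR to CIF, the seller additionally bears: insurance.
CIF price = 273583.75 + 544.53 = 274128.28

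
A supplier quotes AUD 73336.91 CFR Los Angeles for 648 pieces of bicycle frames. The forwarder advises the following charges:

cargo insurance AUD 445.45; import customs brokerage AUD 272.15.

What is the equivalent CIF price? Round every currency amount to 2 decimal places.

CIF price: AUD 73782.36

Not relevant to the conversion: brokerage — on the buyer under both terms; not part of either seller's price.
From CFR to CIF, the seller additionally bears: insurance.
CIF price = 73336.91 + 445.45 = 73782.36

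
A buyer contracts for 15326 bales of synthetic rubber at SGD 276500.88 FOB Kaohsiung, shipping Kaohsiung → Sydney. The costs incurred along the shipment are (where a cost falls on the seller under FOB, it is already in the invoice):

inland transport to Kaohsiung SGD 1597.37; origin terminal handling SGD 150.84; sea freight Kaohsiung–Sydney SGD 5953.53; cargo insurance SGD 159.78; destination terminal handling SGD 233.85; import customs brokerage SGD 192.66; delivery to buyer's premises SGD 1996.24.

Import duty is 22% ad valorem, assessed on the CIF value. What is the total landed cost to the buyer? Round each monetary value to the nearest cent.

Total landed cost: SGD 347212.06

FOB: the seller bears costs until goods are on board at the origin port; the buyer bears freight, insurance and all costs thereafter.
Already in the invoice (seller's account under FOB): inland to port, origin terminal — exclude.
CIF value = FOB price + freight + insurance = 276500.88 + 5953.53 + 159.78 = 282614.19
Import duty = 282614.19 × 22% = 62175.12
Buyer bears: freight 5953.53 + insurance 159.78 + destination terminal 233.85 + brokerage 192.66 + delivery 1996.24 + duty 62175.12 = 70711.18
Landed cost = invoice 276500.88 + 70711.18 = 347212.06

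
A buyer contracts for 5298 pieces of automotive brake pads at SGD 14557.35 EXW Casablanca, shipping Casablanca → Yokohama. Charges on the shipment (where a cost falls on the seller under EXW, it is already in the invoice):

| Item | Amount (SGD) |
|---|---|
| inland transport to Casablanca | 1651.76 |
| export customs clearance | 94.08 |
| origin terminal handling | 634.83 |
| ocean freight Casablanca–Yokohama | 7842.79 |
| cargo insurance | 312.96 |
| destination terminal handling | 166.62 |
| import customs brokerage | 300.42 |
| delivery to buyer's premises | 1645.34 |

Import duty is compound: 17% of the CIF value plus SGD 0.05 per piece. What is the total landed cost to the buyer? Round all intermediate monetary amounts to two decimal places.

Total landed cost: SGD 31736.99

EXW: the seller makes goods available at their premises; the buyer bears all onward costs.
CIF value = EXW price + inland to port + export clearance + origin terminal + freight + insurance = 14557.35 + 1651.76 + 94.08 + 634.83 + 7842.79 + 312.96 = 25093.77
Ad valorem component: 25093.77 × 17% = 4265.94
Specific component: 5298 × 0.05 = 264.90
Import duty = 4265.94 + 264.90 = 4530.84
Buyer bears: inland to port 1651.76 + export clearance 94.08 + origin terminal 634.83 + freight 7842.79 + insurance 312.96 + destination terminal 166.62 + brokerage 300.42 + delivery 1645.34 + duty 4530.84 = 17179.64
Landed cost = invoice 14557.35 + 17179.64 = 31736.99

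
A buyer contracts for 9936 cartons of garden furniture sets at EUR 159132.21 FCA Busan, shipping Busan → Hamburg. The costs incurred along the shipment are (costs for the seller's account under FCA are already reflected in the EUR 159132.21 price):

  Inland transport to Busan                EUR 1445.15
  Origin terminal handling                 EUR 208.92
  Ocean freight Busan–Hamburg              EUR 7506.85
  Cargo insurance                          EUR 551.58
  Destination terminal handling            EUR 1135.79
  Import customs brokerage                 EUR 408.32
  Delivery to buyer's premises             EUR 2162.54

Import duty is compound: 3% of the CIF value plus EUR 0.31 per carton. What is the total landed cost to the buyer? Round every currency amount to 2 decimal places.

Total landed cost: EUR 179208.36

FCA: the seller delivers export-cleared goods to the carrier; the buyer bears costs from that point.
Already in the invoice (seller's account under FCA): inland to port — exclude.
CIF value = FCA price + origin terminal + freight + insurance = 159132.21 + 208.92 + 7506.85 + 551.58 = 167399.56
Ad valorem component: 167399.56 × 3% = 5021.99
Specific component: 9936 × 0.31 = 3080.16
Import duty = 5021.99 + 3080.16 = 8102.15
Buyer bears: origin terminal 208.92 + freight 7506.85 + insurance 551.58 + destination terminal 1135.79 + brokerage 408.32 + delivery 2162.54 + duty 8102.15 = 20076.15
Landed cost = invoice 159132.21 + 20076.15 = 179208.36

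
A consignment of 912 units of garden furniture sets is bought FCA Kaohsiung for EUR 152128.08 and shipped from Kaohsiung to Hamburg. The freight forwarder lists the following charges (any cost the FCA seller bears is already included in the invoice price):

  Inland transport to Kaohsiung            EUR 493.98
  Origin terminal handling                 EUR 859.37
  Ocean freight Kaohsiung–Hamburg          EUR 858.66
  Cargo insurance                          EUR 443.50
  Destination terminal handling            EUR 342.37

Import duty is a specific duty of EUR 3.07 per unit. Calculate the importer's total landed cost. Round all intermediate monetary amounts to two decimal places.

Total landed cost: EUR 157431.82

FCA: the seller delivers export-cleared goods to the carrier; the buyer bears costs from that point.
Already in the invoice (seller's account under FCA): inland to port — exclude.
CIF value = FCA price + origin terminal + freight + insurance = 152128.08 + 859.37 + 858.66 + 443.50 = 154289.61
Import duty = 912 × 3.07 = 2799.84
Buyer bears: origin terminal 859.37 + freight 858.66 + insurance 443.50 + destination terminal 342.37 + duty 2799.84 = 5303.74
Landed cost = invoice 152128.08 + 5303.74 = 157431.82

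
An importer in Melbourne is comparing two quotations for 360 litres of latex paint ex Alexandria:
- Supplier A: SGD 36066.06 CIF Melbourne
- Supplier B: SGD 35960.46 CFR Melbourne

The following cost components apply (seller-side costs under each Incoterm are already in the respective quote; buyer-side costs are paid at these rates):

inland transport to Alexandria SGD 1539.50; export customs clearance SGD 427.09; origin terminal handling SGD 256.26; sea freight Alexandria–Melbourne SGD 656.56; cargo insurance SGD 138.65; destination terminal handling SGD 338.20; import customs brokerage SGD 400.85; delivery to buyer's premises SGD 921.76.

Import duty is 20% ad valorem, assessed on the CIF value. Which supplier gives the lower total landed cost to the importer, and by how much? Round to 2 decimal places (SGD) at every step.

Supplier A (CIF):
The CIF price already equals the CIF value: 36066.06
Import duty = 36066.06 × 20% = 7213.21
Buyer bears (A): 338.20 + 400.85 + 921.76 = 1660.81
Landed cost (A) = invoice 36066.06 + 1660.81 + duty 7213.21 = 44940.08
Supplier B (CFR):
CIF value = CFR price + insurance = 35960.46 + 138.65 = 36099.11
Import duty = 36099.11 × 20% = 7219.82
Buyer bears (B): 138.65 + 338.20 + 400.85 + 921.76 = 1799.46
Landed cost (B) = invoice 35960.46 + 1799.46 + duty 7219.82 = 44979.74
Difference = |44940.08 − 44979.74| = 39.66

Supplier A is cheaper by SGD 39.66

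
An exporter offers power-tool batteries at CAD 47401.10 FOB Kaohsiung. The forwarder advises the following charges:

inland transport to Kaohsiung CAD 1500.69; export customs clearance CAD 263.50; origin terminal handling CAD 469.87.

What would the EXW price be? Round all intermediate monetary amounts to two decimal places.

EXW price: CAD 45167.04

From FOB to EXW, the seller no longer bears: inland to port, export clearance, origin terminal.
EXW price = 47401.10 − 1500.69 − 263.50 − 469.87 = 45167.04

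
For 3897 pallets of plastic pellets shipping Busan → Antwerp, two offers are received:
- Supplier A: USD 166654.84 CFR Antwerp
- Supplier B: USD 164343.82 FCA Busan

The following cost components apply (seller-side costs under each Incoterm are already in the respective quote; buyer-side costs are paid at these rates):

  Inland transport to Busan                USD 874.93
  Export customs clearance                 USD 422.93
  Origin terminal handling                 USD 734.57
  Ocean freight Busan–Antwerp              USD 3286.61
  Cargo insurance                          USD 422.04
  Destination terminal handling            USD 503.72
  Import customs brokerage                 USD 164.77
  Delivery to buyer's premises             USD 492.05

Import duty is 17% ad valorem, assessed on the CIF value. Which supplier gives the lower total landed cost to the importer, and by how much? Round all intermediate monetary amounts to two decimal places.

Supplier A is cheaper by USD 2000.89

Supplier A (CFR):
CIF value = CFR price + insurance = 166654.84 + 422.04 = 167076.88
Import duty = 167076.88 × 17% = 28403.07
Buyer bears (A): 422.04 + 503.72 + 164.77 + 492.05 = 1582.58
Landed cost (A) = invoice 166654.84 + 1582.58 + duty 28403.07 = 196640.49
Supplier B (FCA):
CIF value = FCA price + origin terminal + freight + insurance = 164343.82 + 734.57 + 3286.61 + 422.04 = 168787.04
Import duty = 168787.04 × 17% = 28693.80
Buyer bears (B): 734.57 + 3286.61 + 422.04 + 503.72 + 164.77 + 492.05 = 5603.76
Landed cost (B) = invoice 164343.82 + 5603.76 + duty 28693.80 = 198641.38
Difference = |196640.49 − 198641.38| = 2000.89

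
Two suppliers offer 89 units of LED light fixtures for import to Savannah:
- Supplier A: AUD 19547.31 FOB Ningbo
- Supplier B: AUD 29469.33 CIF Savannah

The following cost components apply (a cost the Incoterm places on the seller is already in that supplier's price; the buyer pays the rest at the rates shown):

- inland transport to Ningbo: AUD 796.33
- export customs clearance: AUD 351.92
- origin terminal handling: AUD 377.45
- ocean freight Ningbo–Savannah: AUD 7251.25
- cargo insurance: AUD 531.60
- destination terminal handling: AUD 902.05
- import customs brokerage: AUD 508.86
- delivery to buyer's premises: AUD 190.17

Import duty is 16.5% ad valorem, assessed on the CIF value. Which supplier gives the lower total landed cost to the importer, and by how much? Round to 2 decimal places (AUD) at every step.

Supplier A (FOB):
CIF value = FOB price + freight + insurance = 19547.31 + 7251.25 + 531.60 = 27330.16
Import duty = 27330.16 × 16.5% = 4509.48
Buyer bears (A): 7251.25 + 531.60 + 902.05 + 508.86 + 190.17 = 9383.93
Landed cost (A) = invoice 19547.31 + 9383.93 + duty 4509.48 = 33440.72
Supplier B (CIF):
The CIF price already equals the CIF value: 29469.33
Import duty = 29469.33 × 16.5% = 4862.44
Buyer bears (B): 902.05 + 508.86 + 190.17 = 1601.08
Landed cost (B) = invoice 29469.33 + 1601.08 + duty 4862.44 = 35932.85
Difference = |33440.72 − 35932.85| = 2492.13

Supplier A is cheaper by AUD 2492.13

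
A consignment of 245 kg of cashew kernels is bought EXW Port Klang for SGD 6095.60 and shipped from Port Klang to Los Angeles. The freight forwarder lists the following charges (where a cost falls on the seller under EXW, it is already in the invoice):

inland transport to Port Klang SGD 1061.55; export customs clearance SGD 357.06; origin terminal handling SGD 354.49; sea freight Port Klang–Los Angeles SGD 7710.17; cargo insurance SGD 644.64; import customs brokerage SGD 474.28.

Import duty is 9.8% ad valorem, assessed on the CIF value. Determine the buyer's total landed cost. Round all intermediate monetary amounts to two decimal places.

EXW: the seller makes goods available at their premises; the buyer bears all onward costs.
CIF value = EXW price + inland to port + export clearance + origin terminal + freight + insurance = 6095.60 + 1061.55 + 357.06 + 354.49 + 7710.17 + 644.64 = 16223.51
Import duty = 16223.51 × 9.8% = 1589.90
Buyer bears: inland to port 1061.55 + export clearance 357.06 + origin terminal 354.49 + freight 7710.17 + insurance 644.64 + brokerage 474.28 + duty 1589.90 = 12192.09
Landed cost = invoice 6095.60 + 12192.09 = 18287.69

Total landed cost: SGD 18287.69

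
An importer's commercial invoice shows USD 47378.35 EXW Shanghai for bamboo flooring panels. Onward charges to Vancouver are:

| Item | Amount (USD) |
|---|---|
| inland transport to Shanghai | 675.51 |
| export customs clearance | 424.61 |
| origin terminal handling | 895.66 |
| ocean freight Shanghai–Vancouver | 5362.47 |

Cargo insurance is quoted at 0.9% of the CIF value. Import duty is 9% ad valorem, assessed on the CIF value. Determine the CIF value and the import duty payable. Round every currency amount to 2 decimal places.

Let C be the CIF value. C = EXW price + pre-shipment costs + freight + 0.9% × C
C − 0.9% × C = 47378.35 + 675.51 + 424.61 + 895.66 + 5362.47
0.991 × C = 54736.60
C = 54736.60 / 0.991 = 55233.70
Insurance premium = 0.9% × 55233.70 = 497.10
Import duty = 55233.70 × 9% = 4971.03

CIF value: USD 55233.70; import duty: USD 4971.03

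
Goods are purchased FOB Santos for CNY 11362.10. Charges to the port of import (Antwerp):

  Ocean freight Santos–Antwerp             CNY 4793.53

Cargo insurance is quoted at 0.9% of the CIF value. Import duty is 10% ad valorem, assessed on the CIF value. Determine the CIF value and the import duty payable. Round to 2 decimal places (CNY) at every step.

CIF value: CNY 16302.35; import duty: CNY 1630.24

Let C be the CIF value. C = FOB price + freight + 0.9% × C
C − 0.9% × C = 11362.10 + 4793.53
0.991 × C = 16155.63
C = 16155.63 / 0.991 = 16302.35
Insurance premium = 0.9% × 16302.35 = 146.72
Import duty = 16302.35 × 10% = 1630.24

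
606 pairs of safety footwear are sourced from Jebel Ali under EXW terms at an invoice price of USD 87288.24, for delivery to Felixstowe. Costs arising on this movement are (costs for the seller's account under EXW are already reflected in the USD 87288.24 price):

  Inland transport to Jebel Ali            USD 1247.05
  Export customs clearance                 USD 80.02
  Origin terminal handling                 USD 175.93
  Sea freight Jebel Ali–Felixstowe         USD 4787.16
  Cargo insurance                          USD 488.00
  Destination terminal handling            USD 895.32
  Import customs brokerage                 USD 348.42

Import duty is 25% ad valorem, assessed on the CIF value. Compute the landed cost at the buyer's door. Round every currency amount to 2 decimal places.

Total landed cost: USD 118826.74

EXW: the seller makes goods available at their premises; the buyer bears all onward costs.
CIF value = EXW price + inland to port + export clearance + origin terminal + freight + insurance = 87288.24 + 1247.05 + 80.02 + 175.93 + 4787.16 + 488.00 = 94066.40
Import duty = 94066.40 × 25% = 23516.60
Buyer bears: inland to port 1247.05 + export clearance 80.02 + origin terminal 175.93 + freight 4787.16 + insurance 488.00 + destination terminal 895.32 + brokerage 348.42 + duty 23516.60 = 31538.50
Landed cost = invoice 87288.24 + 31538.50 = 118826.74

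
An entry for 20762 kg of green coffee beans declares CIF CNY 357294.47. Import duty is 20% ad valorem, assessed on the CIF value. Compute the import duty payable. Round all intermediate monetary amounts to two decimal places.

Import duty = 357294.47 × 20% = 71458.89

Import duty: CNY 71458.89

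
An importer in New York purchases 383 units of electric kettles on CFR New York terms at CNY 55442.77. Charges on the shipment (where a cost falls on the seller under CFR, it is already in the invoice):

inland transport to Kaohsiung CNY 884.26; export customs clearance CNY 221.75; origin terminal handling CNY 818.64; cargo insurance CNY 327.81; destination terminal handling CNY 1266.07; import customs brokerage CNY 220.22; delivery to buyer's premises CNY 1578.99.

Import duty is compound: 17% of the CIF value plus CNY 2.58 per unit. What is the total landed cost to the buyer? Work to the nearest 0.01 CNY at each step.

CFR: the seller pays costs through ocean freight to the destination port, but not insurance.
Already in the invoice (seller's account under CFR): inland to port, export clearance, origin terminal — exclude.
CIF value = CFR price + insurance = 55442.77 + 327.81 = 55770.58
Ad valorem component: 55770.58 × 17% = 9481.00
Specific component: 383 × 2.58 = 988.14
Import duty = 9481.00 + 988.14 = 10469.14
Buyer bears: insurance 327.81 + destination terminal 1266.07 + brokerage 220.22 + delivery 1578.99 + duty 10469.14 = 13862.23
Landed cost = invoice 55442.77 + 13862.23 = 69305.00

Total landed cost: CNY 69305.00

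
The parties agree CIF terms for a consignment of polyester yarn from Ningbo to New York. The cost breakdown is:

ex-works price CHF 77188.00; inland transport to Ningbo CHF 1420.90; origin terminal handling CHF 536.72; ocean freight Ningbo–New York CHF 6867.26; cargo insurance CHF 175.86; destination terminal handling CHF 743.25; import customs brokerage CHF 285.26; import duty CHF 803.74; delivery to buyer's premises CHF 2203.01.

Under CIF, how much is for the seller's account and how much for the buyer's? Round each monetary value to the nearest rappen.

Seller: CHF 86188.74; buyer: CHF 4035.26

CIF: the seller pays costs through ocean freight and marine insurance to the destination port.
Seller's account: goods 77188.00 + inland to port 1420.90 + origin terminal 536.72 + freight 6867.26 + insurance 175.86 = 86188.74
Buyer's account: destination terminal 743.25 + brokerage 285.26 + duty 803.74 + delivery 2203.01 = 4035.26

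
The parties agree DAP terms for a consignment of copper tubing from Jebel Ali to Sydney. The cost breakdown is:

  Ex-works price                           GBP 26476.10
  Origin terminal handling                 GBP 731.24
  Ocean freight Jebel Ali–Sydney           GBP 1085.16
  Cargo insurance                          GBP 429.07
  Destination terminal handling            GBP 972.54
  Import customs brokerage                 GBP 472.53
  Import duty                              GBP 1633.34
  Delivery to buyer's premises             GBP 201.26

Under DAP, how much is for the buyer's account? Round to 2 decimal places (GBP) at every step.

Buyer's account: GBP 2105.87

DAP: the seller bears all costs to the named destination except import duty and clearance.
Seller's account: goods 26476.10 + origin terminal 731.24 + freight 1085.16 + insurance 429.07 + destination terminal 972.54 + delivery 201.26 = 29895.37
Buyer's account: brokerage 472.53 + duty 1633.34 = 2105.87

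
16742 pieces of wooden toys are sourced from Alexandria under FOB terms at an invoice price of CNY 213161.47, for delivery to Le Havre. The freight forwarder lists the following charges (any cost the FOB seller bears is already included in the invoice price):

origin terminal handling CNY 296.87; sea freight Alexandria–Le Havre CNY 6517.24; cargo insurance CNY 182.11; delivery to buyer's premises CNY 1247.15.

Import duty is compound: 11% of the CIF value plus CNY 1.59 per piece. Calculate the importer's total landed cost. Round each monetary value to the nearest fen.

Total landed cost: CNY 271912.44

FOB: the seller bears costs until goods are on board at the origin port; the buyer bears freight, insurance and all costs thereafter.
Already in the invoice (seller's account under FOB): origin terminal — exclude.
CIF value = FOB price + freight + insurance = 213161.47 + 6517.24 + 182.11 = 219860.82
Ad valorem component: 219860.82 × 11% = 24184.69
Specific component: 16742 × 1.59 = 26619.78
Import duty = 24184.69 + 26619.78 = 50804.47
Buyer bears: freight 6517.24 + insurance 182.11 + delivery 1247.15 + duty 50804.47 = 58750.97
Landed cost = invoice 213161.47 + 58750.97 = 271912.44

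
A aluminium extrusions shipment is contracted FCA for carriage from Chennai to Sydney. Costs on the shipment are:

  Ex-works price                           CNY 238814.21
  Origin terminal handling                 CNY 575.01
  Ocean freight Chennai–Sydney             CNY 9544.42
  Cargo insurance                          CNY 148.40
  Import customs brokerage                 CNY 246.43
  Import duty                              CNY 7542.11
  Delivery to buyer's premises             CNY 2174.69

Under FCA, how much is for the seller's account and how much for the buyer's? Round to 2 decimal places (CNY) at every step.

Seller: CNY 238814.21; buyer: CNY 20231.06

FCA: the seller delivers export-cleared goods to the carrier; the buyer bears costs from that point.
Seller's account: goods 238814.21 = 238814.21
Buyer's account: origin terminal 575.01 + freight 9544.42 + insurance 148.40 + brokerage 246.43 + duty 7542.11 + delivery 2174.69 = 20231.06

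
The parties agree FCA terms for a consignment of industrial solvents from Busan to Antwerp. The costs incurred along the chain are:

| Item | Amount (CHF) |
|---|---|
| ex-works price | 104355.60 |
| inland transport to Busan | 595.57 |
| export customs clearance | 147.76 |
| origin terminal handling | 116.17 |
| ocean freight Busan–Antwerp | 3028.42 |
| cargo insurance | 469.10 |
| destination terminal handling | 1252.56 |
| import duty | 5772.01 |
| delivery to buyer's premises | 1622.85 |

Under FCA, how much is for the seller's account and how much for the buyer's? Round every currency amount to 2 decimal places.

Seller: CHF 105098.93; buyer: CHF 12261.11

FCA: the seller delivers export-cleared goods to the carrier; the buyer bears costs from that point.
Seller's account: goods 104355.60 + inland to port 595.57 + export clearance 147.76 = 105098.93
Buyer's account: origin terminal 116.17 + freight 3028.42 + insurance 469.10 + destination terminal 1252.56 + duty 5772.01 + delivery 1622.85 = 12261.11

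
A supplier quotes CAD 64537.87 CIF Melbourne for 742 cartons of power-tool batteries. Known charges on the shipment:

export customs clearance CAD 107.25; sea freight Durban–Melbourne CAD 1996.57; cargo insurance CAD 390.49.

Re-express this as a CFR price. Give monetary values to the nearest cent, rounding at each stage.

CFR price: CAD 64147.38

Not relevant to the conversion: export clearance, freight — on the seller under both CIF and CFR; already in the CIF price and stays in the CFR price.
From CIF to CFR, the seller no longer bears: insurance.
CFR price = 64537.87 − 390.49 = 64147.38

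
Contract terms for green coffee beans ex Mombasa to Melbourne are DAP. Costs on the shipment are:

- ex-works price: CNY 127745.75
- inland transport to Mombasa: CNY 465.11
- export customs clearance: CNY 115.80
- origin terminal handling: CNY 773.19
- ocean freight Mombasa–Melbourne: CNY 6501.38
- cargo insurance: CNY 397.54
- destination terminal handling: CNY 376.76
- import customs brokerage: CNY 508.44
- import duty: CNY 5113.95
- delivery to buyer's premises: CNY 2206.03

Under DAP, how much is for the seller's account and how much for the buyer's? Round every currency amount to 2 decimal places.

Seller: CNY 138581.56; buyer: CNY 5622.39

DAP: the seller bears all costs to the named destination except import duty and clearance.
Seller's account: goods 127745.75 + inland to port 465.11 + export clearance 115.80 + origin terminal 773.19 + freight 6501.38 + insurance 397.54 + destination terminal 376.76 + delivery 2206.03 = 138581.56
Buyer's account: brokerage 508.44 + duty 5113.95 = 5622.39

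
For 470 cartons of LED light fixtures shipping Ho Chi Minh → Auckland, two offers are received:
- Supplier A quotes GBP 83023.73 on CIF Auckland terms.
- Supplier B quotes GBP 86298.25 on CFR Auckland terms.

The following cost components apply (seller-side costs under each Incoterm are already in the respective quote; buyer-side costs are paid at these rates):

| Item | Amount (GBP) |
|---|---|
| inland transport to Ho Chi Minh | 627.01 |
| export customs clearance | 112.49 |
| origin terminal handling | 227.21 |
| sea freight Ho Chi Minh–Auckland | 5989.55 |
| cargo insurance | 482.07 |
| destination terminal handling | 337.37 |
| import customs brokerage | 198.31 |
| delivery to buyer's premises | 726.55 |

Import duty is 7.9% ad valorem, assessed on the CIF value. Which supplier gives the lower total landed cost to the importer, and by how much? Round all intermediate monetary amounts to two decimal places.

Supplier A (CIF):
The CIF price already equals the CIF value: 83023.73
Import duty = 83023.73 × 7.9% = 6558.87
Buyer bears (A): 337.37 + 198.31 + 726.55 = 1262.23
Landed cost (A) = invoice 83023.73 + 1262.23 + duty 6558.87 = 90844.83
Supplier B (CFR):
CIF value = CFR price + insurance = 86298.25 + 482.07 = 86780.32
Import duty = 86780.32 × 7.9% = 6855.65
Buyer bears (B): 482.07 + 337.37 + 198.31 + 726.55 = 1744.30
Landed cost (B) = invoice 86298.25 + 1744.30 + duty 6855.65 = 94898.20
Difference = |90844.83 − 94898.20| = 4053.37

Supplier A is cheaper by GBP 4053.37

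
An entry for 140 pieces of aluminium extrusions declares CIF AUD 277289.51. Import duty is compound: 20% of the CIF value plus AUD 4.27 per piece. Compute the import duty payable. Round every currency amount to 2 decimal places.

Ad valorem component: 277289.51 × 20% = 55457.90
Specific component: 140 × 4.27 = 597.80
Import duty = 55457.90 + 597.80 = 56055.70

Import duty: AUD 56055.70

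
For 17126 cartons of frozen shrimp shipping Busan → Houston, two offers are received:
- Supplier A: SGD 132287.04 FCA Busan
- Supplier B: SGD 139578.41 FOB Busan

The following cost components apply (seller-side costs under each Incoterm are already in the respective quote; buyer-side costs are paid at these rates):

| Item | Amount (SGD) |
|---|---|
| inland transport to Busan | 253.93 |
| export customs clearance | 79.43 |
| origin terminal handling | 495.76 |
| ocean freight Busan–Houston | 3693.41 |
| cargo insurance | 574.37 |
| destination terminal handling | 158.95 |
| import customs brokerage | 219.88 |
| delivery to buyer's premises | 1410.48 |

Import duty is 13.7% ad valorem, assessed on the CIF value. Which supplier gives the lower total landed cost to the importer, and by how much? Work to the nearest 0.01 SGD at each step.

Supplier A (FCA):
CIF value = FCA price + origin terminal + freight + insurance = 132287.04 + 495.76 + 3693.41 + 574.37 = 137050.58
Import duty = 137050.58 × 13.7% = 18775.93
Buyer bears (A): 495.76 + 3693.41 + 574.37 + 158.95 + 219.88 + 1410.48 = 6552.85
Landed cost (A) = invoice 132287.04 + 6552.85 + duty 18775.93 = 157615.82
Supplier B (FOB):
CIF value = FOB price + freight + insurance = 139578.41 + 3693.41 + 574.37 = 143846.19
Import duty = 143846.19 × 13.7% = 19706.93
Buyer bears (B): 3693.41 + 574.37 + 158.95 + 219.88 + 1410.48 = 6057.09
Landed cost (B) = invoice 139578.41 + 6057.09 + duty 19706.93 = 165342.43
Difference = |157615.82 − 165342.43| = 7726.61

Supplier A is cheaper by SGD 7726.61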